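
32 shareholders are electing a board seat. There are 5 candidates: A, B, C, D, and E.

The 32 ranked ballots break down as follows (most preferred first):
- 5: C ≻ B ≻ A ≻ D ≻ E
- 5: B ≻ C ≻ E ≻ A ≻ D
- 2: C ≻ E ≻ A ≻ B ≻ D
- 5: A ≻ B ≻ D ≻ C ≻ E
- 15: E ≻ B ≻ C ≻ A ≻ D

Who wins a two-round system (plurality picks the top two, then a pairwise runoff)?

Round 1 first-place votes: A 5, B 5, C 7, D 0, E 15. E and C advance.
Runoff: E is ranked above C on 15 ballots, C above E on 17.

C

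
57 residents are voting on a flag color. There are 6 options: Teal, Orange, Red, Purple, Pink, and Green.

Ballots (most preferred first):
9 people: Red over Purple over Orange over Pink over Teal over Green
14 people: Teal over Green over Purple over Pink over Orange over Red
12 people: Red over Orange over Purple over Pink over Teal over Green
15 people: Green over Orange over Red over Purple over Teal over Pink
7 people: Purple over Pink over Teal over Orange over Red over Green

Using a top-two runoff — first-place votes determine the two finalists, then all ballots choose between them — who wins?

Green

Round 1 first-place votes: Teal 14, Orange 0, Red 21, Purple 7, Pink 0, Green 15. Red and Green advance.
Runoff: Red is ranked above Green on 28 ballots, Green above Red on 29.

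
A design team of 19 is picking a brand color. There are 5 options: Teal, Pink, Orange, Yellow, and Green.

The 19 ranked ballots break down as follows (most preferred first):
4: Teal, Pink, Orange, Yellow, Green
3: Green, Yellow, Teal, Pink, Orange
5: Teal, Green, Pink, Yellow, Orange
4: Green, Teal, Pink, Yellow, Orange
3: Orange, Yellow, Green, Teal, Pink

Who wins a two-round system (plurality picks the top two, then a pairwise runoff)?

Green

Round 1 first-place votes: Teal 9, Pink 0, Orange 3, Yellow 0, Green 7. Teal and Green advance.
Runoff: Teal is ranked above Green on 9 ballots, Green above Teal on 10.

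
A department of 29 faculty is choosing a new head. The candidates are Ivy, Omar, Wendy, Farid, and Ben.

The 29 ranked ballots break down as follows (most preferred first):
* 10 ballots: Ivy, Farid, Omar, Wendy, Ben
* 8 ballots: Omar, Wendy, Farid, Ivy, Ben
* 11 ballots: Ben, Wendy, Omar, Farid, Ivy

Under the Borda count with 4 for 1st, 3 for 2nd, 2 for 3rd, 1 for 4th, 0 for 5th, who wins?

Omar

Ivy: 10×4 + 8×1 + 11×0 = 48
Omar: 10×2 + 8×4 + 11×2 = 74
Wendy: 10×1 + 8×3 + 11×3 = 67
Farid: 10×3 + 8×2 + 11×1 = 57
Ben: 10×0 + 8×0 + 11×4 = 44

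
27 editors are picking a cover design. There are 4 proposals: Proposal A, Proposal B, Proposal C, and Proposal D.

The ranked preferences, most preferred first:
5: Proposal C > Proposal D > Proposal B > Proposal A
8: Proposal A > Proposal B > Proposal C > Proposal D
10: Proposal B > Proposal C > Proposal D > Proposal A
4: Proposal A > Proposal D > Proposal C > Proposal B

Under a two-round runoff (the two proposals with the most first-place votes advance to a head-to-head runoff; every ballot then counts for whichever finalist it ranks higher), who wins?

Proposal B

Round 1 first-place votes: Proposal A 12, Proposal B 10, Proposal C 5, Proposal D 0. Proposal A and Proposal B advance.
Runoff: Proposal A is ranked above Proposal B on 12 ballots, Proposal B above Proposal A on 15.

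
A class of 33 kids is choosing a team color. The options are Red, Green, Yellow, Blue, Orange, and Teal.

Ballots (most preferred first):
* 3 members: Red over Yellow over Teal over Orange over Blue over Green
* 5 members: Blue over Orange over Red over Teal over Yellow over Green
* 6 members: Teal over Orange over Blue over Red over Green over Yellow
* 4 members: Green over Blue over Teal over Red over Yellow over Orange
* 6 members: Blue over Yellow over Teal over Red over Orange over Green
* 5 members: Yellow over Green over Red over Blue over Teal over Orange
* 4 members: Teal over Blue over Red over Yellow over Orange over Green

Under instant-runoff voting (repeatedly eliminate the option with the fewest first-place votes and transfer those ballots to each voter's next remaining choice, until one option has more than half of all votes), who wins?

Blue

Round 1: Red 3, Green 4, Yellow 5, Blue 11, Orange 0, Teal 10. Orange eliminated.
Round 2: Red 3, Green 4, Yellow 5, Blue 11, Teal 10. Red eliminated.
Round 3: Green 4, Yellow 8, Blue 11, Teal 10. Green eliminated.
Round 4: Yellow 8, Blue 15, Teal 10. Yellow eliminated.
Round 5: Blue 20, Teal 13. Blue has a majority (≥17).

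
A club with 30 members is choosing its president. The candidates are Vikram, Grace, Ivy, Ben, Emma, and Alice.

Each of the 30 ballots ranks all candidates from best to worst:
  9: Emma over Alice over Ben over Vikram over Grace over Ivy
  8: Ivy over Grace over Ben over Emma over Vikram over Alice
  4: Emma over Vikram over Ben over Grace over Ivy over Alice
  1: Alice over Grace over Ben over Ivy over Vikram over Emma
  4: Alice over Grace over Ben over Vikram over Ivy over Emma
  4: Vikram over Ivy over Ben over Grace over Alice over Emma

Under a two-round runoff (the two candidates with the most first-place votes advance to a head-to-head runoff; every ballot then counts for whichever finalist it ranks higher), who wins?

Ivy

Round 1 first-place votes: Vikram 4, Grace 0, Ivy 8, Ben 0, Emma 13, Alice 5. Emma and Ivy advance.
Runoff: Emma is ranked above Ivy on 13 ballots, Ivy above Emma on 17.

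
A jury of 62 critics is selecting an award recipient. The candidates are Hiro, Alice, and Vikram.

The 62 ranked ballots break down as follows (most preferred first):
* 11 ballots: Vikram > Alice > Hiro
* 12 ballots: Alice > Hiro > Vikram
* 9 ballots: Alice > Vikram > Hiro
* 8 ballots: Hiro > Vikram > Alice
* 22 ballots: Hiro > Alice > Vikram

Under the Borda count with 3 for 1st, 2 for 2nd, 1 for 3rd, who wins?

Hiro: 11×1 + 12×2 + 9×1 + 8×3 + 22×3 = 134
Alice: 11×2 + 12×3 + 9×3 + 8×1 + 22×2 = 137
Vikram: 11×3 + 12×1 + 9×2 + 8×2 + 22×1 = 101

Alice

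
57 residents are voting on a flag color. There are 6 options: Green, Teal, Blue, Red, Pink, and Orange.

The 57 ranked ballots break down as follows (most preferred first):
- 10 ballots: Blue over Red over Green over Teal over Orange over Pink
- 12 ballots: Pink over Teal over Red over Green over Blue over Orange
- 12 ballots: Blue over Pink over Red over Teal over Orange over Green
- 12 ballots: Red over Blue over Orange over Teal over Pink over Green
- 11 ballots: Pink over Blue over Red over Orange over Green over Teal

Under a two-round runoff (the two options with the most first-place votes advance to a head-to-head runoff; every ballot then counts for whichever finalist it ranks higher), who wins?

Round 1 first-place votes: Green 0, Teal 0, Blue 22, Red 12, Pink 23, Orange 0. Pink and Blue advance.
Runoff: Pink is ranked above Blue on 23 ballots, Blue above Pink on 34.

Blue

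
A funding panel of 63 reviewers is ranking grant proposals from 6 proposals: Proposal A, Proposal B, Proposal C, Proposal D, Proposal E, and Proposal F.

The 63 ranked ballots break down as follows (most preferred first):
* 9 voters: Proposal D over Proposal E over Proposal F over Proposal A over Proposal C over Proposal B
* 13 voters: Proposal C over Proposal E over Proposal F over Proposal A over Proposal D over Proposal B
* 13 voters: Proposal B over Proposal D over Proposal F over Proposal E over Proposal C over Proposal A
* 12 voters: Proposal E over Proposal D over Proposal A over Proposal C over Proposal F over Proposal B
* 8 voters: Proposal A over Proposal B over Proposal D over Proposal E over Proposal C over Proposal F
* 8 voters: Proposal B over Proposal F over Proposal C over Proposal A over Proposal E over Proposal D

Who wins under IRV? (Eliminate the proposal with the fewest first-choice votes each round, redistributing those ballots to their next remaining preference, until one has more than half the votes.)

Round 1: Proposal A 8, Proposal B 21, Proposal C 13, Proposal D 9, Proposal E 12, Proposal F 0. Proposal F eliminated.
Round 2: Proposal A 8, Proposal B 21, Proposal C 13, Proposal D 9, Proposal E 12. Proposal A eliminated.
Round 3: Proposal B 29, Proposal C 13, Proposal D 9, Proposal E 12. Proposal D eliminated.
Round 4: Proposal B 29, Proposal C 13, Proposal E 21. Proposal C eliminated.
Round 5: Proposal B 29, Proposal E 34. Proposal E has a majority (≥32).

Proposal E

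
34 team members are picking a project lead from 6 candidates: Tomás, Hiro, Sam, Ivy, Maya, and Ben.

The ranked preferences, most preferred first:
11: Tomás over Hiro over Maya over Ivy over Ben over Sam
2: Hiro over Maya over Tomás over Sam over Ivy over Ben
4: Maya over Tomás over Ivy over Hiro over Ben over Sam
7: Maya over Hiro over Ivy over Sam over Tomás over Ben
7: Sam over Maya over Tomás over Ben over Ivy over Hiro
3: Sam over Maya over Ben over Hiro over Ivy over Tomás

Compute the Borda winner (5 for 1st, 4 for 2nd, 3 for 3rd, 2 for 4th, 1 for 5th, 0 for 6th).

Tomás: 11×5 + 2×3 + 4×4 + 7×1 + 7×3 + 3×0 = 105
Hiro: 11×4 + 2×5 + 4×2 + 7×4 + 7×0 + 3×2 = 96
Sam: 11×0 + 2×2 + 4×0 + 7×2 + 7×5 + 3×5 = 68
Ivy: 11×2 + 2×1 + 4×3 + 7×3 + 7×1 + 3×1 = 67
Maya: 11×3 + 2×4 + 4×5 + 7×5 + 7×4 + 3×4 = 136
Ben: 11×1 + 2×0 + 4×1 + 7×0 + 7×2 + 3×3 = 38

Maya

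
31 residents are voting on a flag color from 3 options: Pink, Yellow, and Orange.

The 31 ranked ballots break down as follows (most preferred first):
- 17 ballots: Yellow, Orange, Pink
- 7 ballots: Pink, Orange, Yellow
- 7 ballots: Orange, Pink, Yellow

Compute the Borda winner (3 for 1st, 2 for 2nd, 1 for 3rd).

Orange

Pink: 17×1 + 7×3 + 7×2 = 52
Yellow: 17×3 + 7×1 + 7×1 = 65
Orange: 17×2 + 7×2 + 7×3 = 69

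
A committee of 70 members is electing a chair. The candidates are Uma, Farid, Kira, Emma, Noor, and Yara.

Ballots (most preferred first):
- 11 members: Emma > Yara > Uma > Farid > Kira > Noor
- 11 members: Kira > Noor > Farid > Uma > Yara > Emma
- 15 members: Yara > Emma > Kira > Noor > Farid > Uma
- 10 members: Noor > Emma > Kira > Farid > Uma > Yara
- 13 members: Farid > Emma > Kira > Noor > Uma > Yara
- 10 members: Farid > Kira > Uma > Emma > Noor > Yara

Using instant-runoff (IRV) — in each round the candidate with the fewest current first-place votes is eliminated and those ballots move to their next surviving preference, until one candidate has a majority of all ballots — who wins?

Round 1: Uma 0, Farid 23, Kira 11, Emma 11, Noor 10, Yara 15. Uma eliminated.
Round 2: Farid 23, Kira 11, Emma 11, Noor 10, Yara 15. Noor eliminated.
Round 3: Farid 23, Kira 11, Emma 21, Yara 15. Kira eliminated.
Round 4: Farid 34, Emma 21, Yara 15. Yara eliminated.
Round 5: Farid 34, Emma 36. Emma has a majority (≥36).

Emma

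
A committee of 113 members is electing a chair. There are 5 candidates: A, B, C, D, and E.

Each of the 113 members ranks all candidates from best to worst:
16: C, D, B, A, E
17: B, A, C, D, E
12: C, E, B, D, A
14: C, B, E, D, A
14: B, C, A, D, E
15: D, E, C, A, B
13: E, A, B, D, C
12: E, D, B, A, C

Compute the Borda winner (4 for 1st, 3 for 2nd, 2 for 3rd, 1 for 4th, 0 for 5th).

A: 16×1 + 17×3 + 12×0 + 14×0 + 14×2 + 15×1 + 13×3 + 12×1 = 161
B: 16×2 + 17×4 + 12×2 + 14×3 + 14×4 + 15×0 + 13×2 + 12×2 = 272
C: 16×4 + 17×2 + 12×4 + 14×4 + 14×3 + 15×2 + 13×0 + 12×0 = 274
D: 16×3 + 17×1 + 12×1 + 14×1 + 14×1 + 15×4 + 13×1 + 12×3 = 214
E: 16×0 + 17×0 + 12×3 + 14×2 + 14×0 + 15×3 + 13×4 + 12×4 = 209

C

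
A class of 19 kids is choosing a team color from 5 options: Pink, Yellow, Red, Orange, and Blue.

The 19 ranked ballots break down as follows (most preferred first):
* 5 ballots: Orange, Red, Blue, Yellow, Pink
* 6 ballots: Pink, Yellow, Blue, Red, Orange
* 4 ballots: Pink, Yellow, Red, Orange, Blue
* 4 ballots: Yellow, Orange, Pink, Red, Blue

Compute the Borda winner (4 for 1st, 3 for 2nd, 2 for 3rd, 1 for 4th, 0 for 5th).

Yellow

Pink: 5×0 + 6×4 + 4×4 + 4×2 = 48
Yellow: 5×1 + 6×3 + 4×3 + 4×4 = 51
Red: 5×3 + 6×1 + 4×2 + 4×1 = 33
Orange: 5×4 + 6×0 + 4×1 + 4×3 = 36
Blue: 5×2 + 6×2 + 4×0 + 4×0 = 22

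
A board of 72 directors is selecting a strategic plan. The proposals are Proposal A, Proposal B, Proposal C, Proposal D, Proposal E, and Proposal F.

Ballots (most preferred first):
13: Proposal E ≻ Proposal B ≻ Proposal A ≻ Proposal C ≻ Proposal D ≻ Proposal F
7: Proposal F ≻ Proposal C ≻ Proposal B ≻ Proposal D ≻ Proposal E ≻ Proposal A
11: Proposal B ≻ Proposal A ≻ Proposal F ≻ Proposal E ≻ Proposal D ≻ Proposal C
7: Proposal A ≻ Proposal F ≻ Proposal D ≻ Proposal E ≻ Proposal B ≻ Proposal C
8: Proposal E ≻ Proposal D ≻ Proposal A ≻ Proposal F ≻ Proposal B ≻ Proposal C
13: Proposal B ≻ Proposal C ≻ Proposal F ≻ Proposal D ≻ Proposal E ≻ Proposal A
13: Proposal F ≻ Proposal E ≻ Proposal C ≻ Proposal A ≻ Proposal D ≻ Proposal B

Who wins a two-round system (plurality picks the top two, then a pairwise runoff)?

Proposal E

Round 1 first-place votes: Proposal A 7, Proposal B 24, Proposal C 0, Proposal D 0, Proposal E 21, Proposal F 20. Proposal B and Proposal E advance.
Runoff: Proposal B is ranked above Proposal E on 31 ballots, Proposal E above Proposal B on 41.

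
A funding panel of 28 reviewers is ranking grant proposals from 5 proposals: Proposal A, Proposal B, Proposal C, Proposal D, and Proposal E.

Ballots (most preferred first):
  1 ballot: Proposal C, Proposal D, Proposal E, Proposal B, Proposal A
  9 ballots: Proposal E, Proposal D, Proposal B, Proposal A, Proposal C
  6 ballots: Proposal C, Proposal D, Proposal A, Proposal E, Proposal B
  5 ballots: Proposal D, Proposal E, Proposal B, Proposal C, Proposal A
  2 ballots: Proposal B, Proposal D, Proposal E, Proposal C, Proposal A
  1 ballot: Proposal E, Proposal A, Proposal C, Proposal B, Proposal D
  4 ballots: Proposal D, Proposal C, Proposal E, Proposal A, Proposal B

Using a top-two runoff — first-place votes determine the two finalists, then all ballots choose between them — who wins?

Round 1 first-place votes: Proposal A 0, Proposal B 2, Proposal C 7, Proposal D 9, Proposal E 10. Proposal E and Proposal D advance.
Runoff: Proposal E is ranked above Proposal D on 10 ballots, Proposal D above Proposal E on 18.

Proposal D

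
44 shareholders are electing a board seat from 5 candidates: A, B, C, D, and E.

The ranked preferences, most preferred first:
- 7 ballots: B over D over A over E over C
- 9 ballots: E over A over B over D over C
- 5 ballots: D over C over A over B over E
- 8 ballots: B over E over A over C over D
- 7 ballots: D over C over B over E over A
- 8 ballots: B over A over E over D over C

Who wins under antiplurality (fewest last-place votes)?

B

Last-place votes: A 7, B 0, C 24, D 8, E 5.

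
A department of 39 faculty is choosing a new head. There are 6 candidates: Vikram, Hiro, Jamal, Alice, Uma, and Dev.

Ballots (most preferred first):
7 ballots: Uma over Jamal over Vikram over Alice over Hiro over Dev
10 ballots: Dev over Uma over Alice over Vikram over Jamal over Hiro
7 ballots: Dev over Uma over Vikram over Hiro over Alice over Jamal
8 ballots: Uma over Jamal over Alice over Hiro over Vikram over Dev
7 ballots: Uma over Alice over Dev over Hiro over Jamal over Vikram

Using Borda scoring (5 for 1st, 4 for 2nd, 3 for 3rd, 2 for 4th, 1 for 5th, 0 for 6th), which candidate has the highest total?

Uma

Vikram: 7×3 + 10×2 + 7×3 + 8×1 + 7×0 = 70
Hiro: 7×1 + 10×0 + 7×2 + 8×2 + 7×2 = 51
Jamal: 7×4 + 10×1 + 7×0 + 8×4 + 7×1 = 77
Alice: 7×2 + 10×3 + 7×1 + 8×3 + 7×4 = 103
Uma: 7×5 + 10×4 + 7×4 + 8×5 + 7×5 = 178
Dev: 7×0 + 10×5 + 7×5 + 8×0 + 7×3 = 106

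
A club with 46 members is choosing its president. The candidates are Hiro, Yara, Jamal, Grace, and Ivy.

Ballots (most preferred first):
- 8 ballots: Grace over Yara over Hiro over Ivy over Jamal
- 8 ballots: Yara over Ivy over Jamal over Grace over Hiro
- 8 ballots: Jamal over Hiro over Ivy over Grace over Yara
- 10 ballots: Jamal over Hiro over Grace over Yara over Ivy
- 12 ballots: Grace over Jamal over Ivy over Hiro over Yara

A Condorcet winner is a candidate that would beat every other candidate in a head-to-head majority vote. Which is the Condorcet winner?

Jamal vs Hiro: 38–8
Jamal vs Yara: 30–16
Jamal vs Grace: 26–20
Jamal vs Ivy: 30–16
Jamal beats every other candidate.

Jamal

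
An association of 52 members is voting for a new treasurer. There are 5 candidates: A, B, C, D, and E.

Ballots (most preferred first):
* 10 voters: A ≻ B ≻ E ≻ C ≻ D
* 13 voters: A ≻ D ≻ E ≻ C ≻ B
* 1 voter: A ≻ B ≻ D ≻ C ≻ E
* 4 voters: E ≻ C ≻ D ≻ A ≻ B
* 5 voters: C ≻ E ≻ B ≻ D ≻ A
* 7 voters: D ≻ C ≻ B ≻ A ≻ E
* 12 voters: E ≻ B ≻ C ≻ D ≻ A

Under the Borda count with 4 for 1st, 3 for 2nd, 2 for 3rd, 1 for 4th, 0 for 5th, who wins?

A: 10×4 + 13×4 + 1×4 + 4×1 + 5×0 + 7×1 + 12×0 = 107
B: 10×3 + 13×0 + 1×3 + 4×0 + 5×2 + 7×2 + 12×3 = 93
C: 10×1 + 13×1 + 1×1 + 4×3 + 5×4 + 7×3 + 12×2 = 101
D: 10×0 + 13×3 + 1×2 + 4×2 + 5×1 + 7×4 + 12×1 = 94
E: 10×2 + 13×2 + 1×0 + 4×4 + 5×3 + 7×0 + 12×4 = 125

E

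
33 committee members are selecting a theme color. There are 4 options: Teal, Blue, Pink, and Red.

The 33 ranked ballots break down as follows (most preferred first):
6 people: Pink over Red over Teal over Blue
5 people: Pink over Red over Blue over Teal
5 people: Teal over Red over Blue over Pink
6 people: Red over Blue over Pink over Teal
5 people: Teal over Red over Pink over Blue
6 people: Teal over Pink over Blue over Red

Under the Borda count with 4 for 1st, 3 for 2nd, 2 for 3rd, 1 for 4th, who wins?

Red

Teal: 6×2 + 5×1 + 5×4 + 6×1 + 5×4 + 6×4 = 87
Blue: 6×1 + 5×2 + 5×2 + 6×3 + 5×1 + 6×2 = 61
Pink: 6×4 + 5×4 + 5×1 + 6×2 + 5×2 + 6×3 = 89
Red: 6×3 + 5×3 + 5×3 + 6×4 + 5×3 + 6×1 = 93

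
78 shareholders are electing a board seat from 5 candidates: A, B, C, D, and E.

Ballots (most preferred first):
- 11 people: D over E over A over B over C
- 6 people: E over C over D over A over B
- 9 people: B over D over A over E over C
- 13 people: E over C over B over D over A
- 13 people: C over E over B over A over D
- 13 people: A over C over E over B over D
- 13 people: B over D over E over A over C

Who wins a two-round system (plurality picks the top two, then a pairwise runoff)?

E

Round 1 first-place votes: A 13, B 22, C 13, D 11, E 19. B and E advance.
Runoff: B is ranked above E on 22 ballots, E above B on 56.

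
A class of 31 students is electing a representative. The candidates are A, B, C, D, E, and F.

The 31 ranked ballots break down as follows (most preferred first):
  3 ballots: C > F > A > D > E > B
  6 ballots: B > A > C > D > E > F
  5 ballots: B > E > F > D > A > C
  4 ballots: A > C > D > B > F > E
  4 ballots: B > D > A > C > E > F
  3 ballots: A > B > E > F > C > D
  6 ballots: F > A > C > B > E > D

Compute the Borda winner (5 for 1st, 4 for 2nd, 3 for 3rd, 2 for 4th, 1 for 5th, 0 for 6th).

A: 3×3 + 6×4 + 5×1 + 4×5 + 4×3 + 3×5 + 6×4 = 109
B: 3×0 + 6×5 + 5×5 + 4×2 + 4×5 + 3×4 + 6×2 = 107
C: 3×5 + 6×3 + 5×0 + 4×4 + 4×2 + 3×1 + 6×3 = 78
D: 3×2 + 6×2 + 5×2 + 4×3 + 4×4 + 3×0 + 6×0 = 56
E: 3×1 + 6×1 + 5×4 + 4×0 + 4×1 + 3×3 + 6×1 = 48
F: 3×4 + 6×0 + 5×3 + 4×1 + 4×0 + 3×2 + 6×5 = 67

A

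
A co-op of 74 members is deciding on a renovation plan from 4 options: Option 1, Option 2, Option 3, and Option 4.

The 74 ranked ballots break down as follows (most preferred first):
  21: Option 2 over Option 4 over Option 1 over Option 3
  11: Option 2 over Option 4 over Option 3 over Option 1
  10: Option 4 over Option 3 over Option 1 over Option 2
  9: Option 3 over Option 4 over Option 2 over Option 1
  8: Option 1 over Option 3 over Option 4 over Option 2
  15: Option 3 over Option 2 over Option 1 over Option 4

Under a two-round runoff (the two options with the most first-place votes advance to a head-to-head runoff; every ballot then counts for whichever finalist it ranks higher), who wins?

Round 1 first-place votes: Option 1 8, Option 2 32, Option 3 24, Option 4 10. Option 2 and Option 3 advance.
Runoff: Option 2 is ranked above Option 3 on 32 ballots, Option 3 above Option 2 on 42.

Option 3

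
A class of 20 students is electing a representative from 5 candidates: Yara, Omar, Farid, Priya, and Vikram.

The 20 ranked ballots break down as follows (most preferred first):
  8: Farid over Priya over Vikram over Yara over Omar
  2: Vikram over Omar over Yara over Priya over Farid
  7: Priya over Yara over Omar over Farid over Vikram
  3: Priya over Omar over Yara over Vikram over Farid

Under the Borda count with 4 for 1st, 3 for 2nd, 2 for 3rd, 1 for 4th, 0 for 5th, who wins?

Yara: 8×1 + 2×2 + 7×3 + 3×2 = 39
Omar: 8×0 + 2×3 + 7×2 + 3×3 = 29
Farid: 8×4 + 2×0 + 7×1 + 3×0 = 39
Priya: 8×3 + 2×1 + 7×4 + 3×4 = 66
Vikram: 8×2 + 2×4 + 7×0 + 3×1 = 27

Priya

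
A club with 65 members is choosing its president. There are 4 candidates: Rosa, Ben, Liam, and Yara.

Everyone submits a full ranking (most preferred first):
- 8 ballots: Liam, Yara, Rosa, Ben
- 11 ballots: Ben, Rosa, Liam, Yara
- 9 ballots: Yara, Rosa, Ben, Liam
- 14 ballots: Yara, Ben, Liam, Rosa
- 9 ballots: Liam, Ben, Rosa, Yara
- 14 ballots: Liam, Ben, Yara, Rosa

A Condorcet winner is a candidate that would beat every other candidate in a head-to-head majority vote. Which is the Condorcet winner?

Ben vs Rosa: 48–17
Ben vs Liam: 34–31
Ben vs Yara: 34–31
Ben beats every other candidate.

Ben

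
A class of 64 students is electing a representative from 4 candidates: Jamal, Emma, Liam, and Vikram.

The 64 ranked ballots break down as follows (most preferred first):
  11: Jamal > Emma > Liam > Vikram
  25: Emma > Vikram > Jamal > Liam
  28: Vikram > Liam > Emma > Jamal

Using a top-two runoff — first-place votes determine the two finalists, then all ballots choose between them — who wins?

Round 1 first-place votes: Jamal 11, Emma 25, Liam 0, Vikram 28. Vikram and Emma advance.
Runoff: Vikram is ranked above Emma on 28 ballots, Emma above Vikram on 36.

Emma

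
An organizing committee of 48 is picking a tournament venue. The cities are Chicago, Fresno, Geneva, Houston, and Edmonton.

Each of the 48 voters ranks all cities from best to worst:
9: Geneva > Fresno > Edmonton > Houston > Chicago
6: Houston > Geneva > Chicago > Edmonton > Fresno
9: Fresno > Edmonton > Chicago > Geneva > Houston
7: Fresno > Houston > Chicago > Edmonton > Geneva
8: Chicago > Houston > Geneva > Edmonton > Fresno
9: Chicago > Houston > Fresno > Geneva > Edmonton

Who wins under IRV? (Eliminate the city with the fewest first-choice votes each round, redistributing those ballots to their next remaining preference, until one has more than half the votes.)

Fresno

Round 1: Chicago 17, Fresno 16, Geneva 9, Houston 6, Edmonton 0. Edmonton eliminated.
Round 2: Chicago 17, Fresno 16, Geneva 9, Houston 6. Houston eliminated.
Round 3: Chicago 17, Fresno 16, Geneva 15. Geneva eliminated.
Round 4: Chicago 23, Fresno 25. Fresno has a majority (≥25).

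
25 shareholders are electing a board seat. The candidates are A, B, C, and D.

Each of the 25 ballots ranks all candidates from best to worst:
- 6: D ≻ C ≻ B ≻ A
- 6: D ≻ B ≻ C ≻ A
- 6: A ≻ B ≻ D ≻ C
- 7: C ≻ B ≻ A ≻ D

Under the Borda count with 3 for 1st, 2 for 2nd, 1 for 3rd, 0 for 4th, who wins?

B

A: 6×0 + 6×0 + 6×3 + 7×1 = 25
B: 6×1 + 6×2 + 6×2 + 7×2 = 44
C: 6×2 + 6×1 + 6×0 + 7×3 = 39
D: 6×3 + 6×3 + 6×1 + 7×0 = 42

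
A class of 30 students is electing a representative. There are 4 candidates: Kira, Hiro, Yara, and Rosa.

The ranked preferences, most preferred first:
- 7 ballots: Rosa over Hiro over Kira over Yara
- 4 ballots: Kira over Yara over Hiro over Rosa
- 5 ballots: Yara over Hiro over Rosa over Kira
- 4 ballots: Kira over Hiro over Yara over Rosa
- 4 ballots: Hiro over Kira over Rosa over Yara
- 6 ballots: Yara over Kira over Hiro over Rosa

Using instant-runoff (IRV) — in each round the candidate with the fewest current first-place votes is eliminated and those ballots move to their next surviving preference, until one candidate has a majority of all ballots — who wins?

Round 1: Kira 8, Hiro 4, Yara 11, Rosa 7. Hiro eliminated.
Round 2: Kira 12, Yara 11, Rosa 7. Rosa eliminated.
Round 3: Kira 19, Yara 11. Kira has a majority (≥16).

Kira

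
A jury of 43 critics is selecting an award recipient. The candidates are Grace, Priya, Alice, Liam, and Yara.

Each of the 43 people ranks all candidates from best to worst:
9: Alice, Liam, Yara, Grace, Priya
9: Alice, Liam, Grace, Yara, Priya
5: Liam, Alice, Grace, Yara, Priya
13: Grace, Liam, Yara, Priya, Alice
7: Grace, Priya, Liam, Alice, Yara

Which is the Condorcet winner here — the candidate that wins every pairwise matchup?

Liam

Liam vs Grace: 23–20
Liam vs Priya: 36–7
Liam vs Alice: 25–18
Liam vs Yara: 43–0
Liam beats every other candidate.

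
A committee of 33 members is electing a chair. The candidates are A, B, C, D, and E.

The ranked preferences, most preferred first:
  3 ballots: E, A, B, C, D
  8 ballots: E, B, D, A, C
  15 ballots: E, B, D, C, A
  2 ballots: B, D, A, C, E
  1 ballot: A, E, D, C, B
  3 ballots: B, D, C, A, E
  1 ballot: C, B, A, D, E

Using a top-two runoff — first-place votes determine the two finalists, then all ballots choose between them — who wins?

E

Round 1 first-place votes: A 1, B 5, C 1, D 0, E 26. E and B advance.
Runoff: E is ranked above B on 27 ballots, B above E on 6.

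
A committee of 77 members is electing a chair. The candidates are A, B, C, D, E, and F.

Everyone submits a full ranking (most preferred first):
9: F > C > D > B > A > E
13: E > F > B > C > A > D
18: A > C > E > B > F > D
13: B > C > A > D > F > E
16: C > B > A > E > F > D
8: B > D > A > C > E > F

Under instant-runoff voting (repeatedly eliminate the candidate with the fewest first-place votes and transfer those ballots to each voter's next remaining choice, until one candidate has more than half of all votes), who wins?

C

Round 1: A 18, B 21, C 16, D 0, E 13, F 9. D eliminated.
Round 2: A 18, B 21, C 16, E 13, F 9. F eliminated.
Round 3: A 18, B 21, C 25, E 13. E eliminated.
Round 4: A 18, B 34, C 25. A eliminated.
Round 5: B 34, C 43. C has a majority (≥39).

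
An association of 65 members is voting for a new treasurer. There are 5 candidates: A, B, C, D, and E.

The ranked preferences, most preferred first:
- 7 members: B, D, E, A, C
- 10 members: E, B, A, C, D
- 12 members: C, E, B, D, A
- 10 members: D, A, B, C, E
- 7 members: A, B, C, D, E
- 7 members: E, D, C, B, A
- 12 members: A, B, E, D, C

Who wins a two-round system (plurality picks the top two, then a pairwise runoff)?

Round 1 first-place votes: A 19, B 7, C 12, D 10, E 17. A and E advance.
Runoff: A is ranked above E on 29 ballots, E above A on 36.

E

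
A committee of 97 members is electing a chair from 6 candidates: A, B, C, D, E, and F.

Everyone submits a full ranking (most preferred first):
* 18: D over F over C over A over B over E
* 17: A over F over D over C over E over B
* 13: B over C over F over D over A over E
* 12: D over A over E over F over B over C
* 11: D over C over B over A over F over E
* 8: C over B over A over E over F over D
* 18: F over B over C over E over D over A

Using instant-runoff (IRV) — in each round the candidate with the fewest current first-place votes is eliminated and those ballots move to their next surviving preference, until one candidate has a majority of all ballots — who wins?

F

Round 1: A 17, B 13, C 8, D 41, E 0, F 18. E eliminated.
Round 2: A 17, B 13, C 8, D 41, F 18. C eliminated.
Round 3: A 17, B 21, D 41, F 18. A eliminated.
Round 4: B 21, D 41, F 35. B eliminated.
Round 5: D 41, F 56. F has a majority (≥49).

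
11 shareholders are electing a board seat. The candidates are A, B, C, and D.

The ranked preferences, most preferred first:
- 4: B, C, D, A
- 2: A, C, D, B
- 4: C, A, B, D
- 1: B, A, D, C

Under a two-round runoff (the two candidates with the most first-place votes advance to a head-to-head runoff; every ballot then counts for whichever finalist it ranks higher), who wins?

Round 1 first-place votes: A 2, B 5, C 4, D 0. B and C advance.
Runoff: B is ranked above C on 5 ballots, C above B on 6.

C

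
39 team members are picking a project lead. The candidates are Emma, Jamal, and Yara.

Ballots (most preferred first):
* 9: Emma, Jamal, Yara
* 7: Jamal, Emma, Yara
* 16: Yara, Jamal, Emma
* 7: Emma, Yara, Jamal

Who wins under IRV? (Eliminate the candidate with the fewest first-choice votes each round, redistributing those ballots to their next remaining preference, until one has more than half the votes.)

Emma

Round 1: Emma 16, Jamal 7, Yara 16. Jamal eliminated.
Round 2: Emma 23, Yara 16. Emma has a majority (≥20).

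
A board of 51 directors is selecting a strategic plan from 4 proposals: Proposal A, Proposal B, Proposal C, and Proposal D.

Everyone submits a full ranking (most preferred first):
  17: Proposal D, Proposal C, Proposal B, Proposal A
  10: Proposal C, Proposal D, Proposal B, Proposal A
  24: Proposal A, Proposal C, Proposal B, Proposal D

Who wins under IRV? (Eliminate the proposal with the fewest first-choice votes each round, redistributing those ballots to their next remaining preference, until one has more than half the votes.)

Proposal D

Round 1: Proposal A 24, Proposal B 0, Proposal C 10, Proposal D 17. Proposal B eliminated.
Round 2: Proposal A 24, Proposal C 10, Proposal D 17. Proposal C eliminated.
Round 3: Proposal A 24, Proposal D 27. Proposal D has a majority (≥26).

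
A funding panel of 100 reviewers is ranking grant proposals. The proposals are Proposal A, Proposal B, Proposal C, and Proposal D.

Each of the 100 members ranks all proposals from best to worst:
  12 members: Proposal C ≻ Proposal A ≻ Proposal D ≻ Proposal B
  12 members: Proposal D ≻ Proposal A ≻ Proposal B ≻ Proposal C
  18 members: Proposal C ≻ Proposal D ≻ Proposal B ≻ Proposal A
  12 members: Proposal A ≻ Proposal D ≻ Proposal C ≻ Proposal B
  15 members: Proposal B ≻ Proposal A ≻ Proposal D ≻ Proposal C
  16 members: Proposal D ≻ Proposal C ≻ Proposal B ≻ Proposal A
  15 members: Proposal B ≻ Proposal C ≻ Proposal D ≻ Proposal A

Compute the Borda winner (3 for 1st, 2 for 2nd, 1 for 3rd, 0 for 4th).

Proposal A: 12×2 + 12×2 + 18×0 + 12×3 + 15×2 + 16×0 + 15×0 = 114
Proposal B: 12×0 + 12×1 + 18×1 + 12×0 + 15×3 + 16×1 + 15×3 = 136
Proposal C: 12×3 + 12×0 + 18×3 + 12×1 + 15×0 + 16×2 + 15×2 = 164
Proposal D: 12×1 + 12×3 + 18×2 + 12×2 + 15×1 + 16×3 + 15×1 = 186

Proposal D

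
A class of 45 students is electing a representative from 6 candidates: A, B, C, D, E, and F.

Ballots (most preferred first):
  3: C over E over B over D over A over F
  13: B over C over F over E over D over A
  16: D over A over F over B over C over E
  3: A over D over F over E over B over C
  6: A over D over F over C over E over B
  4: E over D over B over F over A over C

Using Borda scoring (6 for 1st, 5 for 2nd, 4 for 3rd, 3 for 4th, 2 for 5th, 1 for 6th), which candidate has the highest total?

D

A: 3×2 + 13×1 + 16×5 + 3×6 + 6×6 + 4×2 = 161
B: 3×4 + 13×6 + 16×3 + 3×2 + 6×1 + 4×4 = 166
C: 3×6 + 13×5 + 16×2 + 3×1 + 6×3 + 4×1 = 140
D: 3×3 + 13×2 + 16×6 + 3×5 + 6×5 + 4×5 = 196
E: 3×5 + 13×3 + 16×1 + 3×3 + 6×2 + 4×6 = 115
F: 3×1 + 13×4 + 16×4 + 3×4 + 6×4 + 4×3 = 167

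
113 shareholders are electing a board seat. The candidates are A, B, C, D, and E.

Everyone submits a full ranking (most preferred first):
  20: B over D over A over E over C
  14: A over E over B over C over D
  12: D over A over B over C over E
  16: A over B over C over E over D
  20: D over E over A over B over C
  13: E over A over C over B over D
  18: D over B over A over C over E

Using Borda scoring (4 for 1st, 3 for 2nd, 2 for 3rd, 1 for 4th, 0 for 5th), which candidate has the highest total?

A

A: 20×2 + 14×4 + 12×3 + 16×4 + 20×2 + 13×3 + 18×2 = 311
B: 20×4 + 14×2 + 12×2 + 16×3 + 20×1 + 13×1 + 18×3 = 267
C: 20×0 + 14×1 + 12×1 + 16×2 + 20×0 + 13×2 + 18×1 = 102
D: 20×3 + 14×0 + 12×4 + 16×0 + 20×4 + 13×0 + 18×4 = 260
E: 20×1 + 14×3 + 12×0 + 16×1 + 20×3 + 13×4 + 18×0 = 190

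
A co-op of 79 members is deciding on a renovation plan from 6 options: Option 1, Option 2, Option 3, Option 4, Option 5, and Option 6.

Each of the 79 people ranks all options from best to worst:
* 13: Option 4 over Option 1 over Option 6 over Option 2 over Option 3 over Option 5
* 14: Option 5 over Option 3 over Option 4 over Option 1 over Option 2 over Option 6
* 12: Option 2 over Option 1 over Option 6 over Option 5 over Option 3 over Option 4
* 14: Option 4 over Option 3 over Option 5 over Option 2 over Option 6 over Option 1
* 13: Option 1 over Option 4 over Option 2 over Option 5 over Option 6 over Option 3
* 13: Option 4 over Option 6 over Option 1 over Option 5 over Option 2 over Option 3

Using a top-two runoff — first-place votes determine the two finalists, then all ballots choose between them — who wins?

Option 4

Round 1 first-place votes: Option 1 13, Option 2 12, Option 3 0, Option 4 40, Option 5 14, Option 6 0. Option 4 and Option 5 advance.
Runoff: Option 4 is ranked above Option 5 on 53 ballots, Option 5 above Option 4 on 26.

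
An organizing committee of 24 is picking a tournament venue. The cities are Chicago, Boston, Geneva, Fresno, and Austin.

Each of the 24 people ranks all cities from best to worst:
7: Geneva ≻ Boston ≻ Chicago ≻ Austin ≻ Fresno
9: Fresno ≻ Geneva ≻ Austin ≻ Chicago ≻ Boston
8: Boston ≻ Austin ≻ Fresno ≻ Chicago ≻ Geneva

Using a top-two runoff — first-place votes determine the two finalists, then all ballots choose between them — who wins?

Round 1 first-place votes: Chicago 0, Boston 8, Geneva 7, Fresno 9, Austin 0. Fresno and Boston advance.
Runoff: Fresno is ranked above Boston on 9 ballots, Boston above Fresno on 15.

Boston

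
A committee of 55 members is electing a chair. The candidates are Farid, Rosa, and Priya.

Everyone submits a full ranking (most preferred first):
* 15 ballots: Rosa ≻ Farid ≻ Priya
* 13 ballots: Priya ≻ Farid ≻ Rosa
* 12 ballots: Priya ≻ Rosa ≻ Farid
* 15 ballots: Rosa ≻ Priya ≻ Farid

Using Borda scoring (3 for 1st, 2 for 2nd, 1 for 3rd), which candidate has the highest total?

Rosa

Farid: 15×2 + 13×2 + 12×1 + 15×1 = 83
Rosa: 15×3 + 13×1 + 12×2 + 15×3 = 127
Priya: 15×1 + 13×3 + 12×3 + 15×2 = 120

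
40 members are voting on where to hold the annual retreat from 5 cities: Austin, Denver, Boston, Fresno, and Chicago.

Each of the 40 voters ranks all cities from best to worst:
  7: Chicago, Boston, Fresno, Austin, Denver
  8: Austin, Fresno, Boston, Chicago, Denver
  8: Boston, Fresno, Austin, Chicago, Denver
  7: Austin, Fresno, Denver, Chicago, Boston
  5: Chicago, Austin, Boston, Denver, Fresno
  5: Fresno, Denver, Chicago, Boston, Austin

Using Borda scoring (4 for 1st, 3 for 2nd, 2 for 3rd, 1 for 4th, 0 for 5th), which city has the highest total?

Austin: 7×1 + 8×4 + 8×2 + 7×4 + 5×3 + 5×0 = 98
Denver: 7×0 + 8×0 + 8×0 + 7×2 + 5×1 + 5×3 = 34
Boston: 7×3 + 8×2 + 8×4 + 7×0 + 5×2 + 5×1 = 84
Fresno: 7×2 + 8×3 + 8×3 + 7×3 + 5×0 + 5×4 = 103
Chicago: 7×4 + 8×1 + 8×1 + 7×1 + 5×4 + 5×2 = 81

Fresno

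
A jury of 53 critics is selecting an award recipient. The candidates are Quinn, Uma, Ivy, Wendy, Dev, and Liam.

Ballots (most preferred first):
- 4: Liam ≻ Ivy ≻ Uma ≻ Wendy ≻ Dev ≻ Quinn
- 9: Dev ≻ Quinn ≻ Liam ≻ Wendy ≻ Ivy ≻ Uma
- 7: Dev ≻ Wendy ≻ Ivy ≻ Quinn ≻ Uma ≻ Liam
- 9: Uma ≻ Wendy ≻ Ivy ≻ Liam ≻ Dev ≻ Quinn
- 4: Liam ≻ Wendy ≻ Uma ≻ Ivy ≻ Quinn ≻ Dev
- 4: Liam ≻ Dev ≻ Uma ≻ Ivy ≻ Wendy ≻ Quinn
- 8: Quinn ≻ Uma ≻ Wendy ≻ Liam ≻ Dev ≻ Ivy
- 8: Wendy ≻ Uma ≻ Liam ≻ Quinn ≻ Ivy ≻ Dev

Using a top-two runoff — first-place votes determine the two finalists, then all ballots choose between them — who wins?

Liam

Round 1 first-place votes: Quinn 8, Uma 9, Ivy 0, Wendy 8, Dev 16, Liam 12. Dev and Liam advance.
Runoff: Dev is ranked above Liam on 16 ballots, Liam above Dev on 37.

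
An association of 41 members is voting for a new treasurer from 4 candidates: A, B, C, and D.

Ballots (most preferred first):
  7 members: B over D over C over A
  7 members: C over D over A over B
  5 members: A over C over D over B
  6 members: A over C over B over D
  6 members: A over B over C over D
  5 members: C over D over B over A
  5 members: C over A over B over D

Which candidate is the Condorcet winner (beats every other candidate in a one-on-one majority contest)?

C

C vs A: 24–17
C vs B: 28–13
C vs D: 34–7
C beats every other candidate.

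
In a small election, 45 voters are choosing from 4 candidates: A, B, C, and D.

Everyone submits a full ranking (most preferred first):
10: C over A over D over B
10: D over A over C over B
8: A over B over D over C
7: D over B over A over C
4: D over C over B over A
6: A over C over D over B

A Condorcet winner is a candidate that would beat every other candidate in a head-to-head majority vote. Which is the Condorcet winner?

A

A vs B: 34–11
A vs C: 31–14
A vs D: 24–21
A beats every other candidate.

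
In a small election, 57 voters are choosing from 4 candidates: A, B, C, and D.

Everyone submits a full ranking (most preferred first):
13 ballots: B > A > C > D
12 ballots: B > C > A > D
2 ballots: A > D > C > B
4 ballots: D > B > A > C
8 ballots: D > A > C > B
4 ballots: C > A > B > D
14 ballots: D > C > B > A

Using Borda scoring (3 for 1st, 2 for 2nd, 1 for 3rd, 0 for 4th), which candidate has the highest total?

B

A: 13×2 + 12×1 + 2×3 + 4×1 + 8×2 + 4×2 + 14×0 = 72
B: 13×3 + 12×3 + 2×0 + 4×2 + 8×0 + 4×1 + 14×1 = 101
C: 13×1 + 12×2 + 2×1 + 4×0 + 8×1 + 4×3 + 14×2 = 87
D: 13×0 + 12×0 + 2×2 + 4×3 + 8×3 + 4×0 + 14×3 = 82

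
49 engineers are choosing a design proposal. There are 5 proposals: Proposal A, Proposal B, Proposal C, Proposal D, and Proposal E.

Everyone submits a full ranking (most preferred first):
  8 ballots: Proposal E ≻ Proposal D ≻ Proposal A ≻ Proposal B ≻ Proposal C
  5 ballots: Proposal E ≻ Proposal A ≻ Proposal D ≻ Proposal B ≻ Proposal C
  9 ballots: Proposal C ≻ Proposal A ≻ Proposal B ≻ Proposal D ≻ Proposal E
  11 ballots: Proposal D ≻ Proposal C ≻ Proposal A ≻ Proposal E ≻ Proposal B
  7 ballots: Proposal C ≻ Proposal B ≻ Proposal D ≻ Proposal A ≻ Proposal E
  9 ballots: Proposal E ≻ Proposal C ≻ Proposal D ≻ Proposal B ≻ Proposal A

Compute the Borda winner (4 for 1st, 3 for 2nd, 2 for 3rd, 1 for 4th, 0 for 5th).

Proposal C

Proposal A: 8×2 + 5×3 + 9×3 + 11×2 + 7×1 + 9×0 = 87
Proposal B: 8×1 + 5×1 + 9×2 + 11×0 + 7×3 + 9×1 = 61
Proposal C: 8×0 + 5×0 + 9×4 + 11×3 + 7×4 + 9×3 = 124
Proposal D: 8×3 + 5×2 + 9×1 + 11×4 + 7×2 + 9×2 = 119
Proposal E: 8×4 + 5×4 + 9×0 + 11×1 + 7×0 + 9×4 = 99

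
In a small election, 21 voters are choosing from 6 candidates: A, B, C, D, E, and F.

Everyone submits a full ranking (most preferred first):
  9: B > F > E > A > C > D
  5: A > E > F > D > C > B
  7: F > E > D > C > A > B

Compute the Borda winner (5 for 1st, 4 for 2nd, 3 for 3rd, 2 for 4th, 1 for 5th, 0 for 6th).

A: 9×2 + 5×5 + 7×1 = 50
B: 9×5 + 5×0 + 7×0 = 45
C: 9×1 + 5×1 + 7×2 = 28
D: 9×0 + 5×2 + 7×3 = 31
E: 9×3 + 5×4 + 7×4 = 75
F: 9×4 + 5×3 + 7×5 = 86

F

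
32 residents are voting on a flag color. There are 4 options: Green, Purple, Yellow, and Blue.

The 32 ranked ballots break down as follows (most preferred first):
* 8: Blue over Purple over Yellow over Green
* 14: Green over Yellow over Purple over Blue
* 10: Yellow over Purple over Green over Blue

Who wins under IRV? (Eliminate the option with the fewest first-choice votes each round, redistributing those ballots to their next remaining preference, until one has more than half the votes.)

Round 1: Green 14, Purple 0, Yellow 10, Blue 8. Purple eliminated.
Round 2: Green 14, Yellow 10, Blue 8. Blue eliminated.
Round 3: Green 14, Yellow 18. Yellow has a majority (≥17).

Yellow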